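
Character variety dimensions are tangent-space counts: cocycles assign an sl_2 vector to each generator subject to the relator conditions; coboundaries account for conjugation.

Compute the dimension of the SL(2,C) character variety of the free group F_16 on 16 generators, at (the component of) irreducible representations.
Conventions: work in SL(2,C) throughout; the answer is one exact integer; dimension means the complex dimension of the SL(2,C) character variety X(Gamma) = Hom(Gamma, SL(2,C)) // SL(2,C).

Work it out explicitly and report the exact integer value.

Gamma = F_16 has 16 generators and no relators.
Z^1(Gamma, Ad rho) = (sl_2)^16: a cocycle is a free choice of one sl_2 vector per generator, so dim Z^1 = 3*16 = 48.
Irreducibility makes the coboundary map sl_2 -> Z^1 injective (trivial centralizer), so dim B^1 = 3.
Therefore dim X = 48 - 3 = 45.

45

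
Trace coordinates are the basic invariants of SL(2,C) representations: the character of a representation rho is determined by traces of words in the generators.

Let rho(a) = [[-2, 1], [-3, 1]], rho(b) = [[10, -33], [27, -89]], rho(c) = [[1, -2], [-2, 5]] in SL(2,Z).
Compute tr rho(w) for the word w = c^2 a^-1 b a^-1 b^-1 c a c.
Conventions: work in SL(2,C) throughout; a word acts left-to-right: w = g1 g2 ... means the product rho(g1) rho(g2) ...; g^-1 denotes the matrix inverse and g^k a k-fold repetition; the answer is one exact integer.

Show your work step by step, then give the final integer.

rho(c) = [[1, -2], [-2, 5]]
... * rho(c) = [[1, -2], [-2, 5]]  ->  [[5, -12], [-12, 29]]
... * rho(a^-1) = [[1, -1], [3, -2]]  ->  [[-31, 19], [75, -46]]
... * rho(b) = [[10, -33], [27, -89]]  ->  [[203, -668], [-492, 1619]]
... * rho(a^-1) = [[1, -1], [3, -2]]  ->  [[-1801, 1133], [4365, -2746]]
... * rho(b^-1) = [[-89, 33], [-27, 10]]  ->  [[129698, -48103], [-314343, 116585]]
... * rho(c) = [[1, -2], [-2, 5]]  ->  [[225904, -499911], [-547513, 1211611]]
... * rho(a) = [[-2, 1], [-3, 1]]  ->  [[1047925, -274007], [-2539807, 664098]]
... * rho(c) = [[1, -2], [-2, 5]]  ->  [[1595939, -3465885], [-3868003, 8400104]]
tr = 1595939 + 8400104 = 9996043

9996043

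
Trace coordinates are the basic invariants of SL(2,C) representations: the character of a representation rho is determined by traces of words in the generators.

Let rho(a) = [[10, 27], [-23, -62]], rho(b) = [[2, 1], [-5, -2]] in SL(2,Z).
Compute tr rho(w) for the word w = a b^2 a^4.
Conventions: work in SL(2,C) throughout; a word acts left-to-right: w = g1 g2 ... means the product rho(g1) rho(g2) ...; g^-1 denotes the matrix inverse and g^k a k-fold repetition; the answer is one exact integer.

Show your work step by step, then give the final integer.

379501252

rho(a) = [[10, 27], [-23, -62]]
... * rho(b) = [[2, 1], [-5, -2]]  ->  [[-115, -44], [264, 101]]
... * rho(b) = [[2, 1], [-5, -2]]  ->  [[-10, -27], [23, 62]]
... * rho(a) = [[10, 27], [-23, -62]]  ->  [[521, 1404], [-1196, -3223]]
... * rho(a) = [[10, 27], [-23, -62]]  ->  [[-27082, -72981], [62169, 167534]]
... * rho(a) = [[10, 27], [-23, -62]]  ->  [[1407743, 3793608], [-3231592, -8708545]]
... * rho(a) = [[10, 27], [-23, -62]]  ->  [[-73175554, -197194635], [167980615, 452676806]]
tr = -73175554 + 452676806 = 379501252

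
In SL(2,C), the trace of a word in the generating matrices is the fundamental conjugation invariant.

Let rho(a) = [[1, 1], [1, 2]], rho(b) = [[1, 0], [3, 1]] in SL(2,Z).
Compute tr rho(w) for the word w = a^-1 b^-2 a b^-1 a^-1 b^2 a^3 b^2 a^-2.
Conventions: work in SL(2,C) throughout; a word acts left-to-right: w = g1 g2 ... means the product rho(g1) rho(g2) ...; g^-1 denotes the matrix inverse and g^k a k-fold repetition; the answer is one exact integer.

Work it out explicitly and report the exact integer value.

rho(a^-1) = [[2, -1], [-1, 1]]
... * rho(b^-1) = [[1, 0], [-3, 1]]  ->  [[5, -1], [-4, 1]]
... * rho(b^-1) = [[1, 0], [-3, 1]]  ->  [[8, -1], [-7, 1]]
... * rho(a) = [[1, 1], [1, 2]]  ->  [[7, 6], [-6, -5]]
... * rho(b^-1) = [[1, 0], [-3, 1]]  ->  [[-11, 6], [9, -5]]
... * rho(a^-1) = [[2, -1], [-1, 1]]  ->  [[-28, 17], [23, -14]]
... * rho(b) = [[1, 0], [3, 1]]  ->  [[23, 17], [-19, -14]]
... * rho(b) = [[1, 0], [3, 1]]  ->  [[74, 17], [-61, -14]]
... * rho(a) = [[1, 1], [1, 2]]  ->  [[91, 108], [-75, -89]]
... * rho(a) = [[1, 1], [1, 2]]  ->  [[199, 307], [-164, -253]]
... * rho(a) = [[1, 1], [1, 2]]  ->  [[506, 813], [-417, -670]]
... * rho(b) = [[1, 0], [3, 1]]  ->  [[2945, 813], [-2427, -670]]
... * rho(b) = [[1, 0], [3, 1]]  ->  [[5384, 813], [-4437, -670]]
... * rho(a^-1) = [[2, -1], [-1, 1]]  ->  [[9955, -4571], [-8204, 3767]]
... * rho(a^-1) = [[2, -1], [-1, 1]]  ->  [[24481, -14526], [-20175, 11971]]
tr = 24481 + 11971 = 36452

36452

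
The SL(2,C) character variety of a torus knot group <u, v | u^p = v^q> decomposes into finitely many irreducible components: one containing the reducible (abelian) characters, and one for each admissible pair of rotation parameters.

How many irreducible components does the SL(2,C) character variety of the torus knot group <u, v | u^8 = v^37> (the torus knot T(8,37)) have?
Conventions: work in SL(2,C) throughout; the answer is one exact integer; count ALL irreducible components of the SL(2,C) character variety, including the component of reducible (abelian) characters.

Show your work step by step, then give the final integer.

For T(8,37): irreducibility forces the central element u^8 = v^37 to one of +I, -I.
So on each irreducible component the traces are pinned: tr(u) = 2*cos(pi*alpha/8) with 1 <= alpha <= 7, tr(v) = 2*cos(pi*beta/37) with 1 <= beta <= 36.
The two central values (-1)^alpha I and (-1)^beta I must be the same matrix, so alpha and beta share a parity.
Counting: 4 odd alphas x 18 odd betas + 3 even alphas x 18 even betas = 72 + 54 = 126.
components with irreducible characters: 126; plus the single component of reducible (abelian) characters: total 127.

127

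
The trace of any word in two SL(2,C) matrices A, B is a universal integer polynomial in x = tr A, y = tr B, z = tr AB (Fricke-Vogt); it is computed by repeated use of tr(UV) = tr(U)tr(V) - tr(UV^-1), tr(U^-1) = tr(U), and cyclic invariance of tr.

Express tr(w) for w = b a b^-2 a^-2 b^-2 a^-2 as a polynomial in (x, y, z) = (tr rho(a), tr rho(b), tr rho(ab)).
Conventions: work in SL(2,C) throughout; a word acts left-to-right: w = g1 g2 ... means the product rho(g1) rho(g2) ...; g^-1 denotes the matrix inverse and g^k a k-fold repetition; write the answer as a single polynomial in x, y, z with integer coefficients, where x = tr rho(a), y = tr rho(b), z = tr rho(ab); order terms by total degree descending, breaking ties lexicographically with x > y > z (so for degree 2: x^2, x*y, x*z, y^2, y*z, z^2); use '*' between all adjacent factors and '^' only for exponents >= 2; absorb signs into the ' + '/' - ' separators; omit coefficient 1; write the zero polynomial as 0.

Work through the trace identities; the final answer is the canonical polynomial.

-x^3*y^3*z^2 + 2*x^4*y^2*z + 2*x^2*y^4*z + x^2*y^2*z^3 - x^5*y - 2*x^3*y^3 - x^3*y*z^2 - x*y^5 - x*y^3*z^2 - 6*x^2*y^2*z + 6*x^3*y + 6*x*y^3 + 3*x*y*z^2 - x^2*z - y^2*z - 8*x*y + z

trace(a^-1 b) = trace(b) trace(a) - trace(b a) = x*y - z
trace(b a b) = trace(b) trace(a b) - trace(a) = y*z - x
trace(b a b a) = trace(b a) trace(b a) - trace(1) = z^2 - 2
use: trace(a^-1 b a b) = trace(b a b) trace(a) - trace(b a b a) = x*y*z - x^2 - z^2 + 2
trace(a^-2 b a b) = trace(a^-1 b a b) trace(a) - trace(a^-1 b a b a) = x^2*y*z - x^3 - x*z^2 - y*z + 3*x
apply: trace(a^-2 b a b^-1) = trace(a^-2 b a) trace(b) - trace(a^-2 b a b) = -x^2*y*z + x^3 + x*y^2 + x*z^2 - 3*x
trace(a^-1 b a b^-1) = trace(a^-1 b a) trace(b) - trace(a^-1 b a b) = -x*y*z + x^2 + y^2 + z^2 - 2
apply: trace(a^-2 b a b^-1 a^-1) = trace(a^-2 b a b^-1) trace(a) - trace(a^-2 b a b^-1 a) = -x^3*y*z + x^4 + x^2*y^2 + x^2*z^2 + x*y*z - 4*x^2 - y^2 - z^2 + 2
use: trace(b^2) = trace(b) trace(b) - trace(1) = y^2 - 2
trace(a b^2 a) = trace(a) trace(b^2 a) - trace(b^2) = x*y*z - x^2 - y^2 + 2
trace(a b a) = trace(a) trace(b a) - trace(b) = x*z - y
apply: trace(a b^2 a b) = trace(b) trace(a b a b) - trace(a b a) = y*z^2 - x*z - y
use: trace(b a b^-1 a b) = trace(a b^2 a) trace(b) - trace(a b^2 a b) = x*y^2*z - x^2*y - y^3 - y*z^2 + x*z + 3*y
apply: trace(a b a b a) = trace(a) trace(b a b a) - trace(b a b) = x*z^2 - y*z - x
trace(a b a b a b) = trace(a b) trace(a b a b) - trace(a^-1 b^-1) = z^3 - 3*z
apply: trace(b a b^-1 a b a) = trace(a b a b a) trace(b) - trace(a b a b a b) = x*y*z^2 - y^2*z - z^3 - x*y + 3*z
use: trace(a^-1 b a b^-1 a b) = trace(b a b^-1 a b) trace(a) - trace(b a b^-1 a b a) = x^2*y^2*z - x^3*y - x*y^3 - 2*x*y*z^2 + x^2*z + y^2*z + z^3 + 4*x*y - 3*z
trace(b a^-2 b a b^-1 a) = trace(a^-1 b a b^-1 a b) trace(a) - trace(a^-1 b a b^-1 a b a) = x^3*y^2*z - x^4*y - x^2*y^3 - 2*x^2*y*z^2 + x^3*z + x*z^3 + 5*x^2*y + y^3 + y*z^2 - 4*x*z - 3*y
apply: trace(a^-2 b a b^-1 a^-1 b) = trace(b a^-2 b a b^-1) trace(a) - trace(b a^-2 b a b^-1 a) = -x^3*y^2*z + x^4*y + x^2*y^3 + 2*x^2*y*z^2 - x^3*z - x*z^3 - 4*x^2*y - y^3 - y*z^2 + 3*x*z + 3*y
use: trace(a^-1 b^-1 a^-2 b a b^-1) = trace(a^-2 b a b^-1 a^-1) trace(b) - trace(a^-2 b a b^-1 a^-1 b) = -x^2*y*z^2 + x^3*z + x*y^2*z + x*z^3 - 3*x*z - y
trace(a^-2) = trace(a^-1) trace(a) - trace(1) = x^2 - 2
trace(a^-2 b a b^-2 a^-1 b^-1) = trace(a^-1 b^-1 a^-2 b a b^-1) trace(b) - trace(a^-1 b^-1 a^-2 b a) = -x^2*y^2*z^2 + x^3*y*z + x*y^3*z + x*y*z^3 - 3*x*y*z - x^2 - y^2 + 2
trace(a^-2 b) = trace(b a^-1) trace(a) - trace(b) = x^2*y - x*z - y
trace(a^-2 b a b^-2 a^-1) = trace(a^-3 b a b^-1) trace(b) - trace(a^-3 b a) = -x^3*y^2*z + x^4*y + x^2*y^3 + x^2*y*z^2 + x*y^2*z - 5*x^2*y - y^3 - y*z^2 + x*z + 3*y
trace(b^-2 a^-2 b a b^-2 a^-1) = trace(a^-2 b a b^-2 a^-1 b^-1) trace(b) - trace(a^-2 b a b^-2 a^-1) = -x^2*y^3*z^2 + 2*x^3*y^2*z + x*y^4*z + x*y^2*z^3 - x^4*y - x^2*y^3 - x^2*y*z^2 - 4*x*y^2*z + 4*x^2*y + y*z^2 - x*z - y
trace(b^-1 a b a) = trace(a b a) trace(b) - trace(a b a b) = x*y*z - y^2 - z^2 + 2
apply: trace(b a b^-2 a) = trace(b^-1 a b a) trace(b) - trace(b^-1 a b a b) = x*y^2*z - y^3 - y*z^2 - x*z + 3*y
trace(a^-1 b a b^-2) = trace(b a b^-2) trace(a) - trace(b a b^-2 a) = -x*y^2*z + x^2*y + y^3 + y*z^2 - 3*y
trace(a^-1 b a b^-3) = trace(a^-1 b a b^-2) trace(b) - trace(a^-1 b a b^-1) = -x*y^3*z + x^2*y^2 + y^4 + y^2*z^2 + x*y*z - x^2 - 4*y^2 - z^2 + 2
apply: trace(a b^-2) = trace(a b^-1) trace(b) - trace(a) = x*y^2 - y*z - x
apply: trace(b^-2 a^-2 b a b^-1) = trace(a^-1 b a b^-3) trace(a) - trace(a^-1 b a b^-3 a) = -x^2*y^3*z + x^3*y^2 + x*y^4 + x*y^2*z^2 + x^2*y*z - x^3 - 5*x*y^2 - x*z^2 + y*z + 3*x
apply: trace(b^-2 a^-2 b a) = trace(b a b^-2 a^-1) trace(a) - trace(b a b^-2) = -x^2*y^2*z + x^3*y + x*y^3 + x*y*z^2 - 4*x*y + z
use: trace(b^-2 a^-2 b a b^-2) = trace(b^-2 a^-2 b a b^-1) trace(b) - trace(b^-2 a^-2 b a) = -x^2*y^4*z + x^3*y^3 + x*y^5 + x*y^3*z^2 + 2*x^2*y^2*z - 2*x^3*y - 6*x*y^3 - 2*x*y*z^2 + y^2*z + 7*x*y - z
use: trace(b a b^-2 a^-2 b^-2 a^-2) = trace(b^-2 a^-2 b a b^-2 a^-1) trace(a) - trace(b^-2 a^-2 b a b^-2) = -x^3*y^3*z^2 + 2*x^4*y^2*z + 2*x^2*y^4*z + x^2*y^2*z^3 - x^5*y - 2*x^3*y^3 - x^3*y*z^2 - x*y^5 - x*y^3*z^2 - 6*x^2*y^2*z + 6*x^3*y + 6*x*y^3 + 3*x*y*z^2 - x^2*z - y^2*z - 8*x*y + z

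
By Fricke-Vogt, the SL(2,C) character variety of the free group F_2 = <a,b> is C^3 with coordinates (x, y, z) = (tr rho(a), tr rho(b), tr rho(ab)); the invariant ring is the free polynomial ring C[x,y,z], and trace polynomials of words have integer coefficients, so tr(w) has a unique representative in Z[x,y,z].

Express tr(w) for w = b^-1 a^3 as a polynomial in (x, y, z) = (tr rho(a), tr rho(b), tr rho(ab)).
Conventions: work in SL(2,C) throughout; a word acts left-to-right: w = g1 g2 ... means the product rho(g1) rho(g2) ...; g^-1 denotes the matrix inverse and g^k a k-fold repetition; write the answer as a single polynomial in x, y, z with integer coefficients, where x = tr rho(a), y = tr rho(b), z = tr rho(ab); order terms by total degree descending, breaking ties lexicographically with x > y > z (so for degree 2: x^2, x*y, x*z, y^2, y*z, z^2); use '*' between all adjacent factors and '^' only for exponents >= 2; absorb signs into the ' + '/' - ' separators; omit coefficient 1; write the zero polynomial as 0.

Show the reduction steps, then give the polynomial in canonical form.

x^3*y - x^2*z - 2*x*y + z

tr(a^2) = tr(a) * tr(a) - tr(1)  (reduce the a square) = x^2 - 2
reduce: tr(a^3) = tr(a) * tr(a^2) - tr(a)  (reduce the a square) = x^3 - 3*x
reduce: tr(a b a) = tr(a) * tr(b a) - tr(b)  (reduce the a square) = x*z - y
so tr(a^3 b) = tr(a) * tr(a b a) - tr(a b)  (reduce the a square) = x^2*z - x*y - z
tr(b^-1 a^3) = tr(a^3) * tr(b) - tr(a^3 b)  (eliminate b^-1) = x^3*y - x^2*z - 2*x*y + z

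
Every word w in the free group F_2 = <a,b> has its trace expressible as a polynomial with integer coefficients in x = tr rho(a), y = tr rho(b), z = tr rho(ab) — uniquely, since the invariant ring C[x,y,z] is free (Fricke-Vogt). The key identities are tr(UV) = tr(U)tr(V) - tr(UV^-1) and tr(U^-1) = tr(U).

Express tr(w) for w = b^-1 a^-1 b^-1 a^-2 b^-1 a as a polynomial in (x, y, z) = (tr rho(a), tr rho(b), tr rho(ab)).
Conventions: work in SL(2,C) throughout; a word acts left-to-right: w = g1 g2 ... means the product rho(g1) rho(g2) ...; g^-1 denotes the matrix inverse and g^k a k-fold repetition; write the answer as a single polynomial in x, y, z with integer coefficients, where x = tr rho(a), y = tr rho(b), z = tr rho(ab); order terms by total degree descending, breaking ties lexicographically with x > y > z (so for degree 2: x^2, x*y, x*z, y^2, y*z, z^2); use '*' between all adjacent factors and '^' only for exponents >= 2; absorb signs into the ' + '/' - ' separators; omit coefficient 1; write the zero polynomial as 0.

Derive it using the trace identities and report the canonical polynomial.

x^2*y*z^2 - x^3*z - x*y^2*z - x*z^3 + y*z^2 + 3*x*z - y

tr(b^-1 a) = tr(a) tr(b) - tr(a b) = x*y - z
tr(b^-1 a b^-1) = tr(b^-1 a) tr(b) - tr(b^-1 a b) = x*y^2 - y*z - x
and tr(a^2) = tr(a) tr(a) - tr(1) = x^2 - 2
next, tr(a^2 b) = tr(a) tr(b a) - tr(b) = x*z - y
and tr(a b^-1 a) = tr(a^2) tr(b) - tr(a^2 b) = x^2*y - x*z - y
tr(a b a b) = tr(b a) tr(b a) - tr(1) = z^2 - 2
and tr(a b^-1 a b) = tr(a b a) tr(b) - tr(a b a b) = x*y*z - y^2 - z^2 + 2
and tr(b^-1 a b^-1 a) = tr(a b^-1 a) tr(b) - tr(a b^-1 a b) = x^2*y^2 - 2*x*y*z + z^2 - 2
tr(b^-1 a b^-1 a^-1) = tr(b^-1 a b^-1) tr(a) - tr(b^-1 a b^-1 a) = x*y*z - x^2 - z^2 + 2
tr(a^-1 b^-1 a b^-1 a^-1) = tr(b^-1 a b^-1 a^-1) tr(a) - tr(b^-1 a b^-1) = x^2*y*z - x^3 - x*y^2 - x*z^2 + y*z + 3*x
next, tr(a b a^2) = tr(a) tr(b a^2) - tr(b a) = x^2*z - x*y - z
and tr(b a b) = tr(b) tr(a b) - tr(a) = y*z - x
next, tr(a b a^2 b) = tr(a) tr(b a b a) - tr(b a b) = x*z^2 - y*z - x
tr(b a^2 b^-1 a) = tr(a b a^2) tr(b) - tr(a b a^2 b) = x^2*y*z - x*y^2 - x*z^2 + x
and tr(a b^-1 a^-1 b a) = tr(b a^2 b^-1) tr(a) - tr(b a^2 b^-1 a) = -x^2*y*z + x^3 + x*y^2 + x*z^2 - 3*x
next, tr(a b a b a b) = tr(a b) tr(a b a b) - tr(a^-1 b^-1) = z^3 - 3*z
tr(b a b a b^-1 a) = tr(a b a b a) tr(b) - tr(a b a b a b) = x*y*z^2 - y^2*z - z^3 - x*y + 3*z
and tr(a b^-1 a^-1 b a b) = tr(b a b a b^-1) tr(a) - tr(b a b a b^-1 a) = -x*y*z^2 + x^2*z + y^2*z + z^3 - 3*z
tr(b^-1 a b^-1 a^-1 b a) = tr(a b^-1 a^-1 b a) tr(b) - tr(a b^-1 a^-1 b a b) = -x^2*y^2*z + x^3*y + x*y^3 + 2*x*y*z^2 - x^2*z - y^2*z - z^3 - 3*x*y + 3*z
and tr(a^-1 b^-1 a b^-1 a^-1 b) = tr(b^-1 a b^-1 a^-1 b) tr(a) - tr(b^-1 a b^-1 a^-1 b a) = x^2*y^2*z - x^3*y - x*y^3 - 2*x*y*z^2 + x^2*z + y^2*z + z^3 + 4*x*y - 3*z
and tr(b^-1 a b^-1 a^-1 b^-1 a^-1) = tr(a^-1 b^-1 a b^-1 a^-1) tr(b) - tr(a^-1 b^-1 a b^-1 a^-1 b) = x*y*z^2 - x^2*z - z^3 - x*y + 3*z
and tr(b^-1 a b^-1 a^-1 b^-1) = tr(a b^-1 a^-1 b^-1) tr(b) - tr(a b^-1 a^-1) = x*y^2*z - x^2*y - y*z^2 + y
next, tr(b^-1 a^-1 b^-1 a^-2 b^-1 a) = tr(b^-1 a b^-1 a^-1 b^-1 a^-1) tr(a) - tr(b^-1 a b^-1 a^-1 b^-1) = x^2*y*z^2 - x^3*z - x*y^2*z - x*z^3 + y*z^2 + 3*x*z - y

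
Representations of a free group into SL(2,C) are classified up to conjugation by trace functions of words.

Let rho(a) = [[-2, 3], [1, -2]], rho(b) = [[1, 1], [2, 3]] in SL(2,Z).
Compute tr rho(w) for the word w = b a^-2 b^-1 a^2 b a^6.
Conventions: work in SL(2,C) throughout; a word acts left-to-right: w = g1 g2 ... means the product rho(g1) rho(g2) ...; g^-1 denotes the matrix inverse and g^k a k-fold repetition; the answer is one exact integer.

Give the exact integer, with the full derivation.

-11704

rho(b) = [[1, 1], [2, 3]]
... * rho(a^-1) = [[-2, -3], [-1, -2]]  ->  [[-3, -5], [-7, -12]]
... * rho(a^-1) = [[-2, -3], [-1, -2]]  ->  [[11, 19], [26, 45]]
... * rho(b^-1) = [[3, -1], [-2, 1]]  ->  [[-5, 8], [-12, 19]]
... * rho(a) = [[-2, 3], [1, -2]]  ->  [[18, -31], [43, -74]]
... * rho(a) = [[-2, 3], [1, -2]]  ->  [[-67, 116], [-160, 277]]
... * rho(b) = [[1, 1], [2, 3]]  ->  [[165, 281], [394, 671]]
... * rho(a) = [[-2, 3], [1, -2]]  ->  [[-49, -67], [-117, -160]]
... * rho(a) = [[-2, 3], [1, -2]]  ->  [[31, -13], [74, -31]]
... * rho(a) = [[-2, 3], [1, -2]]  ->  [[-75, 119], [-179, 284]]
... * rho(a) = [[-2, 3], [1, -2]]  ->  [[269, -463], [642, -1105]]
... * rho(a) = [[-2, 3], [1, -2]]  ->  [[-1001, 1733], [-2389, 4136]]
... * rho(a) = [[-2, 3], [1, -2]]  ->  [[3735, -6469], [8914, -15439]]
tr = 3735 + -15439 = -11704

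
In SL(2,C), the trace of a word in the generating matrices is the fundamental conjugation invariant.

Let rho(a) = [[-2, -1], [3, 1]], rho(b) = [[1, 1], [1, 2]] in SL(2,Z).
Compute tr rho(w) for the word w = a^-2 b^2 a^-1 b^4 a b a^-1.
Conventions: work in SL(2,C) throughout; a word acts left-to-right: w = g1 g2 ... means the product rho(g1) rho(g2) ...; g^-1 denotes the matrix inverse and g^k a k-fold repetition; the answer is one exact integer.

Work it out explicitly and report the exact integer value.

-1845

rho(a^-1) = [[1, 1], [-3, -2]]
... * rho(a^-1) = [[1, 1], [-3, -2]]  ->  [[-2, -1], [3, 1]]
... * rho(b) = [[1, 1], [1, 2]]  ->  [[-3, -4], [4, 5]]
... * rho(b) = [[1, 1], [1, 2]]  ->  [[-7, -11], [9, 14]]
... * rho(a^-1) = [[1, 1], [-3, -2]]  ->  [[26, 15], [-33, -19]]
... * rho(b) = [[1, 1], [1, 2]]  ->  [[41, 56], [-52, -71]]
... * rho(b) = [[1, 1], [1, 2]]  ->  [[97, 153], [-123, -194]]
... * rho(b) = [[1, 1], [1, 2]]  ->  [[250, 403], [-317, -511]]
... * rho(b) = [[1, 1], [1, 2]]  ->  [[653, 1056], [-828, -1339]]
... * rho(a) = [[-2, -1], [3, 1]]  ->  [[1862, 403], [-2361, -511]]
... * rho(b) = [[1, 1], [1, 2]]  ->  [[2265, 2668], [-2872, -3383]]
... * rho(a^-1) = [[1, 1], [-3, -2]]  ->  [[-5739, -3071], [7277, 3894]]
tr = -5739 + 3894 = -1845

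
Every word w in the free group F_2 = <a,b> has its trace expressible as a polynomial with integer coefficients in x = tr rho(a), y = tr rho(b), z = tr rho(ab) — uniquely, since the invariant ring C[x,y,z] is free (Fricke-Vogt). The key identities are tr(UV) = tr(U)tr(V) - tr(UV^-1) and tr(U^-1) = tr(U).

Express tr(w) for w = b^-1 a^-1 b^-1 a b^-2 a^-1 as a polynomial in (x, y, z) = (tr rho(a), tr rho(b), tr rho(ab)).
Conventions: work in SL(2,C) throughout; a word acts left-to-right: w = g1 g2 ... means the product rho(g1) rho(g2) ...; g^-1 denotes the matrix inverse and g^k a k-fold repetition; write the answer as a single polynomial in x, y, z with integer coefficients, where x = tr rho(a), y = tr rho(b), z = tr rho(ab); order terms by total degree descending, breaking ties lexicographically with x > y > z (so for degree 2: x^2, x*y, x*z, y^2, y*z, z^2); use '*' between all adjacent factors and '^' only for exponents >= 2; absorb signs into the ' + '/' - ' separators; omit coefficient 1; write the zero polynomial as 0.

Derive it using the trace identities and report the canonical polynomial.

x*y^2*z^2 - x^2*y*z - y*z^3 - x*y^2 + 2*y*z + x

use: tr(b^-1) = tr(b) = y
use: tr(b^-1 a) = tr(a) tr(b) - tr(a b) = x*y - z
tr(b^-1 a^-1) = tr(b^-1) tr(a) - tr(b^-1 a) = z
tr(b^-1 a^-1 b^-1) = tr(b^-1 a^-1) tr(b) - tr(b^-1 a^-1 b) = y*z - x
use: tr(b^-2 a^-1 b^-1) = tr(b^-1 a^-1 b^-1) tr(b) - tr(b^-1 a^-1) = y^2*z - x*y - z
tr(a b a) = tr(a) tr(b a) - tr(b) = x*z - y
apply: tr(b a b a) = tr(a b) tr(a b) - tr(1)   [split at repeated a] = z^2 - 2
tr(a b a b a) = tr(a) tr(b a b a) - tr(b a b) = x*z^2 - y*z - x
tr(a b a b a b) = tr(b a) tr(b a b a) - tr(b^-1 a^-1)   [split at repeated b] = z^3 - 3*z
tr(b^-1 a b a b a) = tr(a b a b a) tr(b) - tr(a b a b a b) = x*y*z^2 - y^2*z - z^3 - x*y + 3*z
tr(b a b a^-1 b^-1 a) = tr(b^-1 a b a b) tr(a) - tr(b^-1 a b a b a) = -x*y*z^2 + x^2*z + y^2*z + z^3 - 3*z
use: tr(a^-1 b^-1 a^-1 b a b) = tr(b a b a^-1 b^-1) tr(a) - tr(b a b a^-1 b^-1 a) = x*y*z^2 - x^2*z - y^2*z - z^3 + x*y + 3*z
tr(b^-1 a^-1 b^-1 a^-1 b a) = tr(a^-1 b^-1 a^-1 b a) tr(b) - tr(a^-1 b^-1 a^-1 b a b) = -x*y*z^2 + x^2*z + y^2*z + z^3 - 3*z
use: tr(a b^-2 a^-1 b^-1 a^-1 b) = tr(b^-1 a^-1 b^-1 a^-1 b a) tr(b) - tr(b^-1 a^-1 b^-1 a^-1 b a b) = -x*y^2*z^2 + x^2*y*z + y^3*z + y*z^3 - 3*y*z - x
apply: tr(b^-1 a^-1 b^-1 a b^-2 a^-1) = tr(a b^-2 a^-1 b^-1 a^-1) tr(b) - tr(a b^-2 a^-1 b^-1 a^-1 b) = x*y^2*z^2 - x^2*y*z - y*z^3 - x*y^2 + 2*y*z + x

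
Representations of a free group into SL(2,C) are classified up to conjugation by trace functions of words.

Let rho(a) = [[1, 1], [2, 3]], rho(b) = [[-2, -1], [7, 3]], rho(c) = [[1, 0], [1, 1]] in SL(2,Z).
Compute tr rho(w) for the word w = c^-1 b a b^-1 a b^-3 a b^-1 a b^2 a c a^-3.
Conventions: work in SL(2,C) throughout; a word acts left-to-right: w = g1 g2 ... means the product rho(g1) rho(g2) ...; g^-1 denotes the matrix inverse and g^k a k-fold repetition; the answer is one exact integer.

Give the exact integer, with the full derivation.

1238197

rho(c^-1) = [[1, 0], [-1, 1]]
... * rho(b) = [[-2, -1], [7, 3]]  ->  [[-2, -1], [9, 4]]
... * rho(a) = [[1, 1], [2, 3]]  ->  [[-4, -5], [17, 21]]
... * rho(b^-1) = [[3, 1], [-7, -2]]  ->  [[23, 6], [-96, -25]]
... * rho(a) = [[1, 1], [2, 3]]  ->  [[35, 41], [-146, -171]]
... * rho(b^-1) = [[3, 1], [-7, -2]]  ->  [[-182, -47], [759, 196]]
... * rho(b^-1) = [[3, 1], [-7, -2]]  ->  [[-217, -88], [905, 367]]
... * rho(b^-1) = [[3, 1], [-7, -2]]  ->  [[-35, -41], [146, 171]]
... * rho(a) = [[1, 1], [2, 3]]  ->  [[-117, -158], [488, 659]]
... * rho(b^-1) = [[3, 1], [-7, -2]]  ->  [[755, 199], [-3149, -830]]
... * rho(a) = [[1, 1], [2, 3]]  ->  [[1153, 1352], [-4809, -5639]]
... * rho(b) = [[-2, -1], [7, 3]]  ->  [[7158, 2903], [-29855, -12108]]
... * rho(b) = [[-2, -1], [7, 3]]  ->  [[6005, 1551], [-25046, -6469]]
... * rho(a) = [[1, 1], [2, 3]]  ->  [[9107, 10658], [-37984, -44453]]
... * rho(c) = [[1, 0], [1, 1]]  ->  [[19765, 10658], [-82437, -44453]]
... * rho(a^-1) = [[3, -1], [-2, 1]]  ->  [[37979, -9107], [-158405, 37984]]
... * rho(a^-1) = [[3, -1], [-2, 1]]  ->  [[132151, -47086], [-551183, 196389]]
... * rho(a^-1) = [[3, -1], [-2, 1]]  ->  [[490625, -179237], [-2046327, 747572]]
tr = 490625 + 747572 = 1238197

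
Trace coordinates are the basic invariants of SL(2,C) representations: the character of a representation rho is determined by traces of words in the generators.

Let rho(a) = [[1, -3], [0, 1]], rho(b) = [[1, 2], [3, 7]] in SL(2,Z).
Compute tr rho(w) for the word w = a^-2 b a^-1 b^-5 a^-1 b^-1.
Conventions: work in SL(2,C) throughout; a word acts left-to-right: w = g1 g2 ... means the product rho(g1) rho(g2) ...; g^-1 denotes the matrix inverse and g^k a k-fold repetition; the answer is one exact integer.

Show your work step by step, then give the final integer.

rho(a^-1) = [[1, 3], [0, 1]]
... * rho(a^-1) = [[1, 3], [0, 1]]  ->  [[1, 6], [0, 1]]
... * rho(b) = [[1, 2], [3, 7]]  ->  [[19, 44], [3, 7]]
... * rho(a^-1) = [[1, 3], [0, 1]]  ->  [[19, 101], [3, 16]]
... * rho(b^-1) = [[7, -2], [-3, 1]]  ->  [[-170, 63], [-27, 10]]
... * rho(b^-1) = [[7, -2], [-3, 1]]  ->  [[-1379, 403], [-219, 64]]
... * rho(b^-1) = [[7, -2], [-3, 1]]  ->  [[-10862, 3161], [-1725, 502]]
... * rho(b^-1) = [[7, -2], [-3, 1]]  ->  [[-85517, 24885], [-13581, 3952]]
... * rho(b^-1) = [[7, -2], [-3, 1]]  ->  [[-673274, 195919], [-106923, 31114]]
... * rho(a^-1) = [[1, 3], [0, 1]]  ->  [[-673274, -1823903], [-106923, -289655]]
... * rho(b^-1) = [[7, -2], [-3, 1]]  ->  [[758791, -477355], [120504, -75809]]
tr = 758791 + -75809 = 682982

682982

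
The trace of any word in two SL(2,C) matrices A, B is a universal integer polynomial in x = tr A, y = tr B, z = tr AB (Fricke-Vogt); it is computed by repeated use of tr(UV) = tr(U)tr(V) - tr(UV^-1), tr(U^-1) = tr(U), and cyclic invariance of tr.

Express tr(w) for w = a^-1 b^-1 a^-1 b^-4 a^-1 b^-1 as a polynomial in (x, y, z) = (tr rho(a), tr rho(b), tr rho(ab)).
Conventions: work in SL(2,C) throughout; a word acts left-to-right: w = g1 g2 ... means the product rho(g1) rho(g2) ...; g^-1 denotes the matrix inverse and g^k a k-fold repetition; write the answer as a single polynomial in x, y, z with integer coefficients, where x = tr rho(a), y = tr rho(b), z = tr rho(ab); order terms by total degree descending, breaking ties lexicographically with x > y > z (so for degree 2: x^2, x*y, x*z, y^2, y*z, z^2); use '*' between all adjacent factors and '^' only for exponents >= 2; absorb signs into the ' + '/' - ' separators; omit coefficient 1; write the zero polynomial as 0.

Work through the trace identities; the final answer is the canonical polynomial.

tr(a^-1) = tr(a) = x
and tr(a^-1 b) = tr(b)*tr(a) - tr(b a) = x*y - z
and tr(a^-1 b^-1) = tr(a^-1)*tr(b) - tr(a^-1 b) = z
tr(b^-1 a^-1 b^-1) = tr(a^-1 b^-1)*tr(b) - tr(a^-1) = y*z - x
and tr(a b a) = tr(a)*tr(b a) - tr(b) = x*z - y
and tr(a b a b) = tr(a b)*tr(a b) - tr(1)   [split at repeated a] = z^2 - 2
and tr(b^-1 a b a) = tr(a b a)*tr(b) - tr(a b a b) = x*y*z - y^2 - z^2 + 2
tr(a^-1 b^-1 a b) = tr(b^-1 a b)*tr(a) - tr(b^-1 a b a) = -x*y*z + x^2 + y^2 + z^2 - 2
tr(b^-1 a^-1 b^-1 a) = tr(a^-1 b^-1 a)*tr(b) - tr(a^-1 b^-1 a b) = x*y*z - x^2 - z^2 + 2
tr(a^-1 b^-1 a^-1 b^-1) = tr(b^-1 a^-1 b^-1)*tr(a) - tr(b^-1 a^-1 b^-1 a) = z^2 - 2
tr(b^-2 a^-1 b^-1 a^-1) = tr(a^-1 b^-1 a^-1 b^-1)*tr(b) - tr(a^-1 b^-1 a^-1) = y*z^2 - x*z - y
tr(b^-2 a^-1 b^-1) = tr(b^-1 a^-1 b^-1)*tr(b) - tr(b^-1 a^-1) = y^2*z - x*y - z
tr(b^-2 a^-1 b^-1 a^-2) = tr(b^-2 a^-1 b^-1 a^-1)*tr(a) - tr(b^-2 a^-1 b^-1) = x*y*z^2 - x^2*z - y^2*z + z
tr(a^-2 b^-1 a^-1) = tr(a^-2 b^-1)*tr(a) - tr(a^-2 b^-1 a) = x^2*z - x*y - z
next, tr(b a^-2) = tr(b a^-1)*tr(a) - tr(b) = x^2*y - x*z - y
next, tr(a^-1 b a^-2) = tr(b a^-2)*tr(a) - tr(b a^-1) = x^3*y - x^2*z - 2*x*y + z
and tr(b^2) = tr(b)*tr(b) - tr(1) = y^2 - 2
next, tr(a^-1 b^2) = tr(b^2)*tr(a) - tr(b^2 a) = x*y^2 - y*z - x
next, tr(b a^-2 b) = tr(a^-1 b^2)*tr(a) - tr(a^-1 b^2 a) = x^2*y^2 - x*y*z - x^2 - y^2 + 2
tr(b a^-2 b a) = tr(a^-1 b a b)*tr(a) - tr(a^-1 b a b a) = x^2*y*z - x^3 - x*z^2 - y*z + 3*x
tr(a^-1 b a^-2 b) = tr(b a^-2 b)*tr(a) - tr(b a^-2 b a) = x^3*y^2 - 2*x^2*y*z - x*y^2 + x*z^2 + y*z - x
and tr(a^-2 b^-1 a^-1 b) = tr(a^-1 b a^-2)*tr(b) - tr(a^-1 b a^-2 b) = x^2*y*z - x*y^2 - x*z^2 + x
and tr(b^-1 a^-1 b^-1 a^-2) = tr(a^-2 b^-1 a^-1)*tr(b) - tr(a^-2 b^-1 a^-1 b) = x*z^2 - y*z - x
next, tr(a^-1 b^-1 a^-2 b^-3) = tr(b^-2 a^-1 b^-1 a^-2)*tr(b) - tr(b^-2 a^-1 b^-1 a^-2 b) = x*y^2*z^2 - x^2*y*z - y^3*z - x*z^2 + 2*y*z + x
tr(a^-1 b^-4 a^-1 b^-1 a^-1) = tr(a^-1 b^-1 a^-2 b^-3)*tr(b) - tr(a^-1 b^-1 a^-2 b^-2) = x*y^3*z^2 - x^2*y^2*z - y^4*z - 2*x*y*z^2 + x^2*z + 3*y^2*z + x*y - z
and tr(b^-3 a^-1 b^-1 a^-1) = tr(a^-1 b^-1 a^-1 b^-2)*tr(b) - tr(a^-1 b^-1 a^-1 b^-1) = y^2*z^2 - x*y*z - y^2 - z^2 + 2
tr(b^-3) = tr(b^-2)*tr(b) - tr(b^-1) = y^3 - 3*y
next, tr(a b a b a b) = tr(b a)*tr(b a b a) - tr(b^-1 a^-1)   [split at repeated b] = z^3 - 3*z
and tr(b a b a b^-1 a) = tr(a b a b a)*tr(b) - tr(a b a b a b) = x*y*z^2 - y^2*z - z^3 - x*y + 3*z
and tr(b^-1 a^-1 b a b a) = tr(b a b a b^-1)*tr(a) - tr(b a b a b^-1 a) = -x*y*z^2 + x^2*z + y^2*z + z^3 - 3*z
next, tr(a b a b^-2 a^-1 b) = tr(b^-1 a^-1 b a b a)*tr(b) - tr(b^-1 a^-1 b a b a b) = -x*y^2*z^2 + x^2*y*z + y^3*z + y*z^3 - 4*y*z + x
tr(b^-2 a^-1 b^-1 a b a) = tr(a b a b^-2 a^-1)*tr(b) - tr(a b a b^-2 a^-1 b) = x*y^2*z^2 - x^2*y*z - y^3*z - y*z^3 + x*y^2 + 3*y*z - x
next, tr(b^-1 a b a b^-1) = tr(a b a b^-1)*tr(b) - tr(a b a) = x*y^2*z - y^3 - y*z^2 - x*z + 3*y
next, tr(b^-1 a b a b^-1 a) = tr(a b^-1 a b a)*tr(b) - tr(a b^-1 a b a b) = x^2*y^2*z - x*y^3 - 2*x*y*z^2 + y^2*z + z^3 + 2*x*y - 3*z
tr(b^-1 a^-1 b^-1 a b a) = tr(b^-1 a b a b^-1)*tr(a) - tr(b^-1 a b a b^-1 a) = x*y*z^2 - x^2*z - y^2*z - z^3 + x*y + 3*z
tr(b a b^-3 a^-1 b^-1 a) = tr(b^-2 a^-1 b^-1 a b a)*tr(b) - tr(b^-2 a^-1 b^-1 a b a b) = x*y^3*z^2 - x^2*y^2*z - y^4*z - y^2*z^3 + x*y^3 - x*y*z^2 + x^2*z + 4*y^2*z + z^3 - 2*x*y - 3*z
next, tr(b^-1 a^-1 b^-1 a^-1 b a b^-2) = tr(b a b^-3 a^-1 b^-1)*tr(a) - tr(b a b^-3 a^-1 b^-1 a) = -x*y^3*z^2 + x^2*y^2*z + y^4*z + y^2*z^3 + x*y*z^2 - x^2*z - 4*y^2*z - z^3 - x*y + 3*z
tr(b^-1 a^-1 b^-1 a^-1 b a b^-1) = tr(b a b^-2 a^-1 b^-1)*tr(a) - tr(b a b^-2 a^-1 b^-1 a) = -x*y^2*z^2 + x^2*y*z + y^3*z + y*z^3 - 3*y*z - x
and tr(b^-4 a^-1 b^-1 a^-1 b a) = tr(b^-1 a^-1 b^-1 a^-1 b a b^-2)*tr(b) - tr(b^-1 a^-1 b^-1 a^-1 b a b^-1) = -x*y^4*z^2 + x^2*y^3*z + y^5*z + y^3*z^3 + 2*x*y^2*z^2 - 2*x^2*y*z - 5*y^3*z - 2*y*z^3 - x*y^2 + 6*y*z + x
next, tr(a^-1 b^-4 a^-1 b^-1 a^-1 b) = tr(b^-4 a^-1 b^-1 a^-1 b)*tr(a) - tr(b^-4 a^-1 b^-1 a^-1 b a) = x*y^4*z^2 - x^2*y^3*z - y^5*z - y^3*z^3 - x*y^2*z^2 + x^2*y*z + 5*y^3*z + 2*y*z^3 - x*z^2 - 6*y*z + x
tr(a^-1 b^-1 a^-1 b^-4 a^-1 b^-1) = tr(a^-1 b^-4 a^-1 b^-1 a^-1)*tr(b) - tr(a^-1 b^-4 a^-1 b^-1 a^-1 b) = y^3*z^3 - x*y^2*z^2 - 2*y^3*z - 2*y*z^3 + x*y^2 + x*z^2 + 5*y*z - x

y^3*z^3 - x*y^2*z^2 - 2*y^3*z - 2*y*z^3 + x*y^2 + x*z^2 + 5*y*z - x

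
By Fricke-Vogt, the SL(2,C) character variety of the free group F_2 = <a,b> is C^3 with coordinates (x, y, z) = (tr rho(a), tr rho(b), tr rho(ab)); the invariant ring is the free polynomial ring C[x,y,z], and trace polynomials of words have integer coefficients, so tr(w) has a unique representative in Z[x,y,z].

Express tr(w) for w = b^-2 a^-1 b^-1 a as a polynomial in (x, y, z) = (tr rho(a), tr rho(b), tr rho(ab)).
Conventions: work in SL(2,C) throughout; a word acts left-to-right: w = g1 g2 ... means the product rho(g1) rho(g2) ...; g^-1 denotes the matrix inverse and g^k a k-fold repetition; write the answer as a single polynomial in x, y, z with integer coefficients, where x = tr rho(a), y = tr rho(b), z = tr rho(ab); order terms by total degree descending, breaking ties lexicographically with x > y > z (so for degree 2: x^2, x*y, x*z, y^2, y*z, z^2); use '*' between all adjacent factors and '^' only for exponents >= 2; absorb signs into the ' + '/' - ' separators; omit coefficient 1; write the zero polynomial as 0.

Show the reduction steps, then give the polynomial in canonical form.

x*y^2*z - x^2*y - y*z^2 + y

tr(b^-1 a) = tr(a)*tr(b) - tr(a b) = x*y - z
tr(a b^-2) = tr(b^-1 a)*tr(b) - tr(b^-1 a b) = x*y^2 - y*z - x
tr(b^-1 a b^-2) = tr(a b^-2)*tr(b) - tr(a b^-1) = x*y^3 - y^2*z - 2*x*y + z
tr(a^2) = tr(a)*tr(a) - tr(1) = x^2 - 2
tr(a^2 b) = tr(a)*tr(b a) - tr(b) = x*z - y
tr(a b^-1 a) = tr(a^2)*tr(b) - tr(a^2 b) = x^2*y - x*z - y
tr(a b a b) = tr(a b)*tr(a b) - tr(1)   [split at repeated a] = z^2 - 2
tr(a b^-1 a b) = tr(a b a)*tr(b) - tr(a b a b) = x*y*z - y^2 - z^2 + 2
tr(b^-1 a b^-1 a) = tr(a b^-1 a)*tr(b) - tr(a b^-1 a b) = x^2*y^2 - 2*x*y*z + z^2 - 2
tr(b^-1 a b^-2 a) = tr(b^-1 a b^-1 a)*tr(b) - tr(b^-1 a b^-1 a b) = x^2*y^3 - 2*x*y^2*z - x^2*y + y*z^2 + x*z - y
tr(b^-2 a^-1 b^-1 a) = tr(b^-1 a b^-2)*tr(a) - tr(b^-1 a b^-2 a) = x*y^2*z - x^2*y - y*z^2 + y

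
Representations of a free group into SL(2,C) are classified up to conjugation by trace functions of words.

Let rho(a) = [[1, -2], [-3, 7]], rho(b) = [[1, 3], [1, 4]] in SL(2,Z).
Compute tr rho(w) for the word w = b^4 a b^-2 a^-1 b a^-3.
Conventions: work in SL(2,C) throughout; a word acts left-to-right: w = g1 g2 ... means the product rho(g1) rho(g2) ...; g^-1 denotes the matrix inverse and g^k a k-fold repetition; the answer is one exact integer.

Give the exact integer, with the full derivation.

rho(b) = [[1, 3], [1, 4]]
... * rho(b) = [[1, 3], [1, 4]]  ->  [[4, 15], [5, 19]]
... * rho(b) = [[1, 3], [1, 4]]  ->  [[19, 72], [24, 91]]
... * rho(b) = [[1, 3], [1, 4]]  ->  [[91, 345], [115, 436]]
... * rho(a) = [[1, -2], [-3, 7]]  ->  [[-944, 2233], [-1193, 2822]]
... * rho(b^-1) = [[4, -3], [-1, 1]]  ->  [[-6009, 5065], [-7594, 6401]]
... * rho(b^-1) = [[4, -3], [-1, 1]]  ->  [[-29101, 23092], [-36777, 29183]]
... * rho(a^-1) = [[7, 2], [3, 1]]  ->  [[-134431, -35110], [-169890, -44371]]
... * rho(b) = [[1, 3], [1, 4]]  ->  [[-169541, -543733], [-214261, -687154]]
... * rho(a^-1) = [[7, 2], [3, 1]]  ->  [[-2817986, -882815], [-3561289, -1115676]]
... * rho(a^-1) = [[7, 2], [3, 1]]  ->  [[-22374347, -6518787], [-28276051, -8238254]]
... * rho(a^-1) = [[7, 2], [3, 1]]  ->  [[-176176790, -51267481], [-222647119, -64790356]]
tr = -176176790 + -64790356 = -240967146

-240967146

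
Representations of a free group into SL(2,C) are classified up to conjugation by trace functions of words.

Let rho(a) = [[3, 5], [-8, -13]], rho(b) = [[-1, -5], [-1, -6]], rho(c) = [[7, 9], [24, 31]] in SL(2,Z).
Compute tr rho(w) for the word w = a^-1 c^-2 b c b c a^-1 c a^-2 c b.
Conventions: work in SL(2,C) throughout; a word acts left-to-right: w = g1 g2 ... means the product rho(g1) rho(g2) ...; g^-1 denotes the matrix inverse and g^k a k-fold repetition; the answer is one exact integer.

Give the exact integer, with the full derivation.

rho(a^-1) = [[-13, -5], [8, 3]]
... * rho(c^-1) = [[31, -9], [-24, 7]]  ->  [[-283, 82], [176, -51]]
... * rho(c^-1) = [[31, -9], [-24, 7]]  ->  [[-10741, 3121], [6680, -1941]]
... * rho(b) = [[-1, -5], [-1, -6]]  ->  [[7620, 34979], [-4739, -21754]]
... * rho(c) = [[7, 9], [24, 31]]  ->  [[892836, 1152929], [-555269, -717025]]
... * rho(b) = [[-1, -5], [-1, -6]]  ->  [[-2045765, -11381754], [1272294, 7078495]]
... * rho(c) = [[7, 9], [24, 31]]  ->  [[-287482451, -371246259], [178789938, 230883991]]
... * rho(a^-1) = [[-13, -5], [8, 3]]  ->  [[767301791, 323673478], [-477197266, -201297717]]
... * rho(c) = [[7, 9], [24, 31]]  ->  [[13139276009, 16939593937], [-8171526070, -10535004621]]
... * rho(a^-1) = [[-13, -5], [8, 3]]  ->  [[-35293836621, -14877598234], [21949801942, 9252616487]]
... * rho(a^-1) = [[-13, -5], [8, 3]]  ->  [[339799090201, 131836388403], [-211326493350, -81991160249]]
... * rho(c) = [[7, 9], [24, 31]]  ->  [[5542666953079, 7145119852302], [-3447073299426, -4443664407869]]
... * rho(b) = [[-1, -5], [-1, -6]]  ->  [[-12687786805381, -70584053879207], [7890737707295, 43897352944344]]
tr = -12687786805381 + 43897352944344 = 31209566138963

31209566138963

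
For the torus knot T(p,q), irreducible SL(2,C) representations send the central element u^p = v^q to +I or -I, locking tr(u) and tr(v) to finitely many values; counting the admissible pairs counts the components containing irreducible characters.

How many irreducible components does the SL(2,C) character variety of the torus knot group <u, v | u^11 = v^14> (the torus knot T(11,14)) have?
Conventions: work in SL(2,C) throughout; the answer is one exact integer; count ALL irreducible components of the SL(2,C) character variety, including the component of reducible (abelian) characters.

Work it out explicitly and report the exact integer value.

66

In the torus knot group T(11,14), u^11 = v^14 is central, so an irreducible representation sends it to +I or -I (Schur).
This locks tr(u) to 2*cos(pi*alpha/11), alpha in 1..10, and tr(v) to 2*cos(pi*beta/14), beta in 1..13, on each component of irreducible characters.
Consistency of u^11 = (-1)^alpha I with v^14 = (-1)^beta I forces alpha = beta (mod 2).
Counting: 5 odd alphas x 7 odd betas + 5 even alphas x 6 even betas = 35 + 30 = 65.
Total: 65 irreducible-character components + 1 reducible (abelian) component = 66.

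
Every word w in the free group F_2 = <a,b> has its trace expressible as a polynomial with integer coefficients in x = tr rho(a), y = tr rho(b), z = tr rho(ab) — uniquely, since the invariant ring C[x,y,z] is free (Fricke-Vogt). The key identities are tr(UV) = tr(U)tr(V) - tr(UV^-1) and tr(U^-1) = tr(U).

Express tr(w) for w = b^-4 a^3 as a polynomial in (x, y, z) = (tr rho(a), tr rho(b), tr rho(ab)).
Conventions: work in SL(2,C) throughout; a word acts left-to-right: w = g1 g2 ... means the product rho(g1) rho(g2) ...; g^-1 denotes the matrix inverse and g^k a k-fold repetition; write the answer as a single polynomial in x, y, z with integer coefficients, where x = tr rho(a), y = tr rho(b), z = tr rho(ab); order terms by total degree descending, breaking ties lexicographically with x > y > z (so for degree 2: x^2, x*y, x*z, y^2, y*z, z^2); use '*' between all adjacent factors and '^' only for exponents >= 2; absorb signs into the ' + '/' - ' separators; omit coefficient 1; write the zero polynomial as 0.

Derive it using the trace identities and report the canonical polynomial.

x^3*y^4 - x^2*y^3*z - 3*x^3*y^2 - 2*x*y^4 + 2*x^2*y*z + y^3*z + x^3 + 7*x*y^2 - 2*y*z - 3*x

trace(a^2) = trace(a) * trace(a) - trace(1)  (reduce the a square) = x^2 - 2
trace(a^3) = trace(a) * trace(a^2) - trace(a)  (reduce the a square) = x^3 - 3*x
trace(b a^2) = trace(a) * trace(b a) - trace(b)  (reduce the a square) = x*z - y
trace(a^3 b) = trace(a) * trace(b a^2) - trace(b a)  (reduce the a square) = x^2*z - x*y - z
trace(b^-1 a^3) = trace(a^3) * trace(b) - trace(a^3 b)  (eliminate b^-1) = x^3*y - x^2*z - 2*x*y + z
trace(b^-1 a^3 b^-1) = trace(b^-1 a^3) * trace(b) - trace(b^-1 a^3 b)  (eliminate b^-1) = x^3*y^2 - x^2*y*z - x^3 - 2*x*y^2 + y*z + 3*x
trace(b^-3 a^3) = trace(b^-1 a^3 b^-1) * trace(b) - trace(b^-1 a^3)  (eliminate b^-1) = x^3*y^3 - x^2*y^2*z - 2*x^3*y - 2*x*y^3 + x^2*z + y^2*z + 5*x*y - z
trace(b^-4 a^3) = trace(b^-3 a^3) * trace(b) - trace(b^-3 a^3 b)  (eliminate b^-1) = x^3*y^4 - x^2*y^3*z - 3*x^3*y^2 - 2*x*y^4 + 2*x^2*y*z + y^3*z + x^3 + 7*x*y^2 - 2*y*z - 3*x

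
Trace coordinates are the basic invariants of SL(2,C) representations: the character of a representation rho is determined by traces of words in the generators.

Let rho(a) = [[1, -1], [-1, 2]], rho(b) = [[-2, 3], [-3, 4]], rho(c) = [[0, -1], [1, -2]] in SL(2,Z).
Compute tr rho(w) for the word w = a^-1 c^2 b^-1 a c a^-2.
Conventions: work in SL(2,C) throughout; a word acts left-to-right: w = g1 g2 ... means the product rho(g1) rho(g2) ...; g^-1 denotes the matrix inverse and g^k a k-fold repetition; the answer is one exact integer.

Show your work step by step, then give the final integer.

-15

rho(a^-1) = [[2, 1], [1, 1]]
... * rho(c) = [[0, -1], [1, -2]]  ->  [[1, -4], [1, -3]]
... * rho(c) = [[0, -1], [1, -2]]  ->  [[-4, 7], [-3, 5]]
... * rho(b^-1) = [[4, -3], [3, -2]]  ->  [[5, -2], [3, -1]]
... * rho(a) = [[1, -1], [-1, 2]]  ->  [[7, -9], [4, -5]]
... * rho(c) = [[0, -1], [1, -2]]  ->  [[-9, 11], [-5, 6]]
... * rho(a^-1) = [[2, 1], [1, 1]]  ->  [[-7, 2], [-4, 1]]
... * rho(a^-1) = [[2, 1], [1, 1]]  ->  [[-12, -5], [-7, -3]]
tr = -12 + -3 = -15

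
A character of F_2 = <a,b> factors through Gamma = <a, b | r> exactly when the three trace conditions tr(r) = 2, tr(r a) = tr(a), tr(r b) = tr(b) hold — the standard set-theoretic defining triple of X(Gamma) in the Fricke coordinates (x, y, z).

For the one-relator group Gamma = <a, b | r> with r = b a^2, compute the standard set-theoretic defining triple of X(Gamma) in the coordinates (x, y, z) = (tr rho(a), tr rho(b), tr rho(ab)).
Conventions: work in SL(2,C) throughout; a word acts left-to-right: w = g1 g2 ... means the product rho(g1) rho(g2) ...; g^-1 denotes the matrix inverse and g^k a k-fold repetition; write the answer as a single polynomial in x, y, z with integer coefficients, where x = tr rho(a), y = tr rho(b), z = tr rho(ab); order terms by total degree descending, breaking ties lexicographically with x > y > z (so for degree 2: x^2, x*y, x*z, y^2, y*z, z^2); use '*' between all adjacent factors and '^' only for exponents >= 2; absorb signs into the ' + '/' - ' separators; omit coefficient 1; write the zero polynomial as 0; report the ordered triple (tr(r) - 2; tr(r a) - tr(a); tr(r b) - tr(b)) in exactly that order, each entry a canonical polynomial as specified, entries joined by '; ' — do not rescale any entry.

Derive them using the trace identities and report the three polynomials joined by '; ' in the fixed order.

apply: tr(b a^2) = tr(a)*tr(b a) - tr(b)  (reduce the a square) = x*z - y
tr(b a^3) = tr(a)*tr(b a^2) - tr(b a)   [square of a] = x^2*z - x*y - z
tr(b^2 a) = tr(b)*tr(a b) - tr(a)  (reduce the b square) = y*z - x
tr(b^2) = tr(b)*tr(b) - tr(1)  (reduce the b square) = y^2 - 2
tr(b a^2 b) = tr(a)*tr(b^2 a) - tr(b^2)  (reduce the a square) = x*y*z - x^2 - y^2 + 2
assemble the triple (tr(r) - 2; tr(r a) - x; tr(r b) - y)

x*z - y - 2; x^2*z - x*y - x - z; x*y*z - x^2 - y^2 - y + 2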